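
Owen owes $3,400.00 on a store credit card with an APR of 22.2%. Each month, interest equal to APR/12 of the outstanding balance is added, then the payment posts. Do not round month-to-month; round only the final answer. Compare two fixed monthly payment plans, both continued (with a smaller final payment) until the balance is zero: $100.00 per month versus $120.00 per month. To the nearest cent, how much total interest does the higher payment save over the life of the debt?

$547.12

Monthly rate r = 22.2%/12 = 1.85% = 0.0185.
At $100.00/mo: n = ⌈−ln(1 − rB₀/P)/ln(1+r)⌉ = 55 payments (last $9.25); total interest = total paid − $3,400.00 = $2,009.25.
At $120.00/mo: 41 payments (last $62.13); total interest $1,462.13.
Interest saved = $2,009.25 − $1,462.13 = $547.12.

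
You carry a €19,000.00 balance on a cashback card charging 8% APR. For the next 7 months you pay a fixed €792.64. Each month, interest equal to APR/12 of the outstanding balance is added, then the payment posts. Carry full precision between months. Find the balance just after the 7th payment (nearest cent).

Monthly rate r = 8%/12 = 0.666667% = 0.00666667.
Each month: B ← B·(1+r) − €792.64.
Month 1: interest €126.67; balance after payment €18,334.03.
Month 2: interest €122.23; balance after payment €17,663.61.
Month 3: interest €117.76; balance after payment €16,988.73.
Month 4: interest €113.26; balance after payment €16,309.35.
Month 5: interest €108.73; balance after payment €15,625.44.
Month 6: interest €104.17; balance after payment €14,936.97.
Month 7: interest €99.58; balance after payment €14,243.91.

€14,243.91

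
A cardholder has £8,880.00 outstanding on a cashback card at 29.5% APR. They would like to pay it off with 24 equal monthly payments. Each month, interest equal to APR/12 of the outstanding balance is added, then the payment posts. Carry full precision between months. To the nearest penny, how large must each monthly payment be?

Monthly rate r = 29.5%/12 = 2.45833% = 0.0245833.
Level-payment amortization: P = B₀·r / (1 − (1+r)^(−n)) = 8880.00·0.0245833 / (1 − 1.02458^(−24)).
Denominator 1 − (1+r)^(−24) = 0.441703235.
P = 218.3 / 0.441703235 ≈ 494.22.

£494.22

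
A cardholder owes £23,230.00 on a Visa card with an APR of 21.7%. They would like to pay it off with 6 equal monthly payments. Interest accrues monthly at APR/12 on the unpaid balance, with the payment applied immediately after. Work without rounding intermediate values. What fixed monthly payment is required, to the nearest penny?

Monthly rate r = 21.7%/12 = 1.80833% = 0.0180833.
Level-payment amortization: P = B₀·r / (1 − (1+r)^(−n)) = 23230.00·0.0180833 / (1 − 1.01808^(−6)).
Denominator 1 − (1+r)^(−6) = 0.101951001.
P = 420.076 / 0.101951001 ≈ 4120.37.

£4,120.37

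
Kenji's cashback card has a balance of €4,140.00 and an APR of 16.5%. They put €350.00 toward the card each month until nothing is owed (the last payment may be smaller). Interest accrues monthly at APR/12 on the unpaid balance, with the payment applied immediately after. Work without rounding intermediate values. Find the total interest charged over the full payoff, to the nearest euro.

Monthly rate r = 16.5%/12 = 1.375% = 0.01375.
Payoff takes n = ⌈−ln(1 − rB₀/P)/ln(1+r)⌉ = ⌈12.998⌉ = 13 payments; the last is €349.30.
Total paid = 12·€350.00 + €349.30 = €4,549.30.
Total interest = total paid − principal = €4,549.30 − €4,140.00 = €409.30.

€409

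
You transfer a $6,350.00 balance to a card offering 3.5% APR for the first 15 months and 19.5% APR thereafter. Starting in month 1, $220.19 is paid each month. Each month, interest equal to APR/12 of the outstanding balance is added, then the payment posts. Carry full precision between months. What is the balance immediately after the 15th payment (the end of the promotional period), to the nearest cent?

$3,262.41

Promo months 1–15 at r₀ = 3.5%/12 = 0.00291667; months 16+ at r₁ = 19.5%/12 = 0.01625.
After month 15: iterate B ← B·(1+r₀) − $220.19 for 15 months → $3,262.41.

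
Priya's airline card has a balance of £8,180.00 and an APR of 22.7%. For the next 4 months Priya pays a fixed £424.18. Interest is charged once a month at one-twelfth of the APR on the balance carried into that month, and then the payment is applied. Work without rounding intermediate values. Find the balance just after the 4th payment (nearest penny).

Monthly rate r = 22.7%/12 = 1.89167% = 0.0189167.
Each month: B ← B·(1+r) − £424.18.
Month 1: interest £154.74; balance after payment £7,910.56.
Month 2: interest £149.64; balance after payment £7,636.02.
Month 3: interest £144.45; balance after payment £7,356.29.
Month 4: interest £139.16; balance after payment £7,071.26.

£7,071.26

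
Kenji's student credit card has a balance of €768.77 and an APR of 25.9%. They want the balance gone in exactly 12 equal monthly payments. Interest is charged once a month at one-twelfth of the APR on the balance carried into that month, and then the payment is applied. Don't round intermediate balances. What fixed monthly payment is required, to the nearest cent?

€73.40

Monthly rate r = 25.9%/12 = 2.15833% = 0.0215833.
Level-payment amortization: P = B₀·r / (1 − (1+r)^(−n)) = 768.77·0.0215833 / (1 − 1.02158^(−12)).
Denominator 1 − (1+r)^(−12) = 0.226047314.
P = 16.5926 / 0.226047314 ≈ 73.40.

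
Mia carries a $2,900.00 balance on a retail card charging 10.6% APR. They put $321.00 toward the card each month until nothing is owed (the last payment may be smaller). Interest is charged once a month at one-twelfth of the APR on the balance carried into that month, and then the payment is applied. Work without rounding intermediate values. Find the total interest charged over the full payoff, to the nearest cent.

$135.94

Monthly rate r = 10.6%/12 = 0.883333% = 0.00883333.
Payoff takes n = ⌈−ln(1 − rB₀/P)/ln(1+r)⌉ = ⌈9.457⌉ = 10 payments; the last is $146.94.
Total paid = 9·$321.00 + $146.94 = $3,035.94.
Total interest = total paid − principal = $3,035.94 − $2,900.00 = $135.94.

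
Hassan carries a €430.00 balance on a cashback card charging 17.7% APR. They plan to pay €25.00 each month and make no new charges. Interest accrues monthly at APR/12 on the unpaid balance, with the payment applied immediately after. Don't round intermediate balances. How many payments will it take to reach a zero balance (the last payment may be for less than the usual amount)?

20 payments

Monthly rate r = 17.7%/12 = 1.475% = 0.01475.
Recurrence: B ← B·(1+r) − €25.00.
Month 1: interest €6.34; balance after payment €411.34.
Month 2: interest €6.07; balance after payment €392.41.
Closed form: n = −ln(1 − rB₀/P)/ln(1+r) = −ln(0.7463)/ln(1.01475) ≈ 19.985, so the balance reaches zero during payment 20.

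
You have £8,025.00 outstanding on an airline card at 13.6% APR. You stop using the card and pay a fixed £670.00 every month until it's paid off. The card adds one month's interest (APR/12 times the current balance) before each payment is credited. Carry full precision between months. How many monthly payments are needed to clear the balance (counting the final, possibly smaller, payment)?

Monthly rate r = 13.6%/12 = 1.13333% = 0.0113333.
Recurrence: B ← B·(1+r) − £670.00.
Month 1: interest £90.95; balance after payment £7,445.95.
Month 2: interest £84.39; balance after payment £6,860.34.
Closed form: n = −ln(1 − rB₀/P)/ln(1+r) = −ln(0.86425)/ln(1.01133) ≈ 12.945, so the balance reaches zero during payment 13.

13 payments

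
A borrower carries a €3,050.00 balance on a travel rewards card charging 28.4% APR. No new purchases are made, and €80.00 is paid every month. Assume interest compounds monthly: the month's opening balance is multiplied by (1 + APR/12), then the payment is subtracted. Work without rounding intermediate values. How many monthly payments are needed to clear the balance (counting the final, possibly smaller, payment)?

Monthly rate r = 28.4%/12 = 2.36667% = 0.0236667.
Recurrence: B ← B·(1+r) − €80.00.
Month 1: interest €72.18; balance after payment €3,042.18.
Month 2: interest €72.00; balance after payment €3,034.18.
Closed form: n = −ln(1 − rB₀/P)/ln(1+r) = −ln(0.097708)/ln(1.02367) ≈ 99.430, so the balance reaches zero during payment 100.

100 months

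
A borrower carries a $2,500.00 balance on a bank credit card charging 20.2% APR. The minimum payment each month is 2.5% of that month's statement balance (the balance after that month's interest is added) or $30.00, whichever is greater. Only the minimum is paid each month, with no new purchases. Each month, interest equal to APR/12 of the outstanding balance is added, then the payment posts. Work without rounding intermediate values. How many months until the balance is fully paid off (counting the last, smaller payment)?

Monthly rate r = 20.2%/12 = 1.68333% = 0.0168333.
While 2.5% of the post-interest balance exceeds $30.00, each month B ← (B·(1+r))·(1 − 0.025), i.e. B shrinks by the factor (1+r)·0.975 = 0.99141.
This holds for months 1–88. Entering month 89 the balance is $1,170.38; 2.5% of the post-interest balance is now below $30.00, so the flat $30.00 minimum applies from here.
From month 89 a fixed $30.00 at rate r clears $1,170.38 in 65 more payments. Total: 88 + 65 = 153 months.

153 months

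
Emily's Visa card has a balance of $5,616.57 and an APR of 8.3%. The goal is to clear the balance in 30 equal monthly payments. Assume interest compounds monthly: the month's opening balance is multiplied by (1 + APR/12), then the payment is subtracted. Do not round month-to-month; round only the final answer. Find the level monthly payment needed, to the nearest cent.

Monthly rate r = 8.3%/12 = 0.691667% = 0.00691667.
Level-payment amortization: P = B₀·r / (1 − (1+r)^(−n)) = 5616.57·0.00691667 / (1 − 1.00692^(−30)).
Denominator 1 − (1+r)^(−30) = 0.186806091.
P = 38.8479 / 0.186806091 ≈ 207.96.

$207.96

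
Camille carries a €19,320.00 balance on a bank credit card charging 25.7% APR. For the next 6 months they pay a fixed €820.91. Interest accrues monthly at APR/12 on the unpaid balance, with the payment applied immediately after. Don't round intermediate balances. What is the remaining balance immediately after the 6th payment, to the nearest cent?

€16,742.57

Monthly rate r = 25.7%/12 = 2.14167% = 0.0214167.
Each month: B ← B·(1+r) − €820.91.
Month 1: interest €413.77; balance after payment €18,912.86.
Month 2: interest €405.05; balance after payment €18,497.00.
Month 3: interest €396.14; balance after payment €18,072.23.
Month 4: interest €387.05; balance after payment €17,638.37.
Month 5: interest €377.76; balance after payment €17,195.22.
Month 6: interest €368.26; balance after payment €16,742.57.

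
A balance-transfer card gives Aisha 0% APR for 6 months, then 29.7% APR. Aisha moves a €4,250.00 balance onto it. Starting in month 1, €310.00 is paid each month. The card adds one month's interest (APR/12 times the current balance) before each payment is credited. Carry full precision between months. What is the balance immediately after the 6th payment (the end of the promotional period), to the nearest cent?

€2,390.00

Promo months 1–6 at r₀ = 0%/12 = 0; months 7+ at r₁ = 29.7%/12 = 0.02475.
After month 6 (no interest yet): B = €4,250.00 − 6·€310.00 = €2,390.00.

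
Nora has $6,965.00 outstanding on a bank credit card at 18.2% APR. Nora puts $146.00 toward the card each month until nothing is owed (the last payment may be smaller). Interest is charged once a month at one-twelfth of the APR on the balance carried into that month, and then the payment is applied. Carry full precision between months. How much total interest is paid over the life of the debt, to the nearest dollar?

$5,505

Monthly rate r = 18.2%/12 = 1.51667% = 0.0151667.
Payoff takes n = ⌈−ln(1 − rB₀/P)/ln(1+r)⌉ = ⌈85.410⌉ = 86 payments; the last is $60.17.
Total paid = 85·$146.00 + $60.17 = $12,470.17.
Total interest = total paid − principal = $12,470.17 − $6,965.00 = $5,505.17.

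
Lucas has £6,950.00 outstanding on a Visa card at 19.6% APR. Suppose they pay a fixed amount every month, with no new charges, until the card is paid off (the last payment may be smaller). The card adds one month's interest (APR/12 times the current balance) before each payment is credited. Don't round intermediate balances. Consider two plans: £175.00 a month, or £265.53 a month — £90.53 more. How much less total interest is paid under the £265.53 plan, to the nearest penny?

£2,157.14

Monthly rate r = 19.6%/12 = 1.63333% = 0.0163333.
At £175.00/mo: n = ⌈−ln(1 − rB₀/P)/ln(1+r)⌉ = 65 payments (last £98.98); total interest = total paid − £6,950.00 = £4,348.98.
At £265.53/mo: 35 payments (last £113.82); total interest £2,191.84.
Interest saved = £4,348.98 − £2,191.84 = £2,157.14.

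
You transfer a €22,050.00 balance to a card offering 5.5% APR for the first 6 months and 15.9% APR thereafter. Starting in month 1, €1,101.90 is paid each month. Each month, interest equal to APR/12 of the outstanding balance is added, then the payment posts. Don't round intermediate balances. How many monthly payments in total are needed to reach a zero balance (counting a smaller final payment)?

Promo months 1–6 at r₀ = 5.5%/12 = 0.00458333; months 7+ at r₁ = 15.9%/12 = 0.01325.
After month 6: iterate B ← B·(1+r₀) − €1,101.90 for 6 months → €15,975.75.
Then at r₁ with €1,101.90/mo: n₂ = −ln(1 − r₁·B/P)/ln(1+r₁) ≈ 16.21 → 17 more payments.

23 months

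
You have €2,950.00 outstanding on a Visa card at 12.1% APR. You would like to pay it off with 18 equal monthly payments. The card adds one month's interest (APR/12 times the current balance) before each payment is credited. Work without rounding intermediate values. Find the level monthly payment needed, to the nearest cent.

Monthly rate r = 12.1%/12 = 1.00833% = 0.0100833.
Level-payment amortization: P = B₀·r / (1 − (1+r)^(−n)) = 2950.00·0.0100833 / (1 − 1.01008^(−18)).
Denominator 1 − (1+r)^(−18) = 0.165223323.
P = 29.7458 / 0.165223323 ≈ 180.03.

€180.03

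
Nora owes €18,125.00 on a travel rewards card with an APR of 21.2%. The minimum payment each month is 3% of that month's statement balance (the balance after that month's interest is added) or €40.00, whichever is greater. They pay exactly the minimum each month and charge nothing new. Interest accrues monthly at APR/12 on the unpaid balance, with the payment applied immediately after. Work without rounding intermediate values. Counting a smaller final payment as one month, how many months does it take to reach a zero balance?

Monthly rate r = 21.2%/12 = 1.76667% = 0.0176667.
While 3% of the post-interest balance exceeds €40.00, each month B ← (B·(1+r))·(1 − 0.03), i.e. B shrinks by the factor (1+r)·0.97 = 0.98714.
This holds for months 1–203. Entering month 204 the balance is €1,308.78; 3% of the post-interest balance is now below €40.00, so the flat €40.00 minimum applies from here.
From month 204 a fixed €40.00 at rate r clears €1,308.78 in 50 more payments. Total: 203 + 50 = 253 months.

253 months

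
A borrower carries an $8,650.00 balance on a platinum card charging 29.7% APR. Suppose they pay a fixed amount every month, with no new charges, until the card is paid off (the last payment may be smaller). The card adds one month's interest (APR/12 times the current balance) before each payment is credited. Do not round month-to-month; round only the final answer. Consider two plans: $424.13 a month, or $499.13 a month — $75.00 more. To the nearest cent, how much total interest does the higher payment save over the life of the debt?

$754.02

Monthly rate r = 29.7%/12 = 2.475% = 0.02475.
At $424.13/mo: n = ⌈−ln(1 − rB₀/P)/ln(1+r)⌉ = 29 payments (last $316.15); total interest = total paid − $8,650.00 = $3,541.79.
At $499.13/mo: 23 payments (last $456.91); total interest $2,787.77.
Interest saved = $3,541.79 − $2,787.77 = $754.02.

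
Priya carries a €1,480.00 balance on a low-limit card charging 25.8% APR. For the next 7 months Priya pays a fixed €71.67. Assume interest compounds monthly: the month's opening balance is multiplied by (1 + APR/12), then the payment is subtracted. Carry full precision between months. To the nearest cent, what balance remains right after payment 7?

Monthly rate r = 25.8%/12 = 2.15% = 0.0215.
Each month: B ← B·(1+r) − €71.67.
Month 1: interest €31.82; balance after payment €1,440.15.
Month 2: interest €30.96; balance after payment €1,399.44.
Month 3: interest €30.09; balance after payment €1,357.86.
Month 4: interest €29.19; balance after payment €1,315.39.
Month 5: interest €28.28; balance after payment €1,272.00.
Month 6: interest €27.35; balance after payment €1,227.67.
Month 7: interest €26.39; balance after payment €1,182.40.

€1,182.40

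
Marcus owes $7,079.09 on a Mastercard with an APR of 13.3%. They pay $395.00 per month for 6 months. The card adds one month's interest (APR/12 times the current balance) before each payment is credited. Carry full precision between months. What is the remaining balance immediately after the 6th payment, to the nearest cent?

$5,126.44

Monthly rate r = 13.3%/12 = 1.10833% = 0.0110833.
Each month: B ← B·(1+r) − $395.00.
Month 1: interest $78.46; balance after payment $6,762.55.
Month 2: interest $74.95; balance after payment $6,442.50.
Month 3: interest $71.40; balance after payment $6,118.91.
Month 4: interest $67.82; balance after payment $5,791.72.
Month 5: interest $64.19; balance after payment $5,460.92.
Month 6: interest $60.53; balance after payment $5,126.44.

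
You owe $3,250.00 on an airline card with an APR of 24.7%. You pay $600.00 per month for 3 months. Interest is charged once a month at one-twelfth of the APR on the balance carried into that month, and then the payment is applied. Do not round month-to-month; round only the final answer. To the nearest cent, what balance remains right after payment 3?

Monthly rate r = 24.7%/12 = 2.05833% = 0.0205833.
Each month: B ← B·(1+r) − $600.00.
Month 1: interest $66.90; balance after payment $2,716.90.
Month 2: interest $55.92; balance after payment $2,172.82.
Month 3: interest $44.72; balance after payment $1,617.54.

$1,617.54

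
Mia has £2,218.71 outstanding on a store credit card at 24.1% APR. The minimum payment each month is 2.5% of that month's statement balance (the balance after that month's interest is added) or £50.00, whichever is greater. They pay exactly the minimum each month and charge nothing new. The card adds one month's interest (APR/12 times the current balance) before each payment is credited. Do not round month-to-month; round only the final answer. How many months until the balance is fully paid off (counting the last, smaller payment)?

Monthly rate r = 24.1%/12 = 2.00833% = 0.0200833.
While 2.5% of the post-interest balance exceeds £50.00, each month B ← (B·(1+r))·(1 − 0.025), i.e. B shrinks by the factor (1+r)·0.975 = 0.99458.
This holds for months 1–23. Entering month 24 the balance is £1,958.06; 2.5% of the post-interest balance is now below £50.00, so the flat £50.00 minimum applies from here.
From month 24 a fixed £50.00 at rate r clears £1,958.06 in 78 more payments. Total: 23 + 78 = 101 months.

101 months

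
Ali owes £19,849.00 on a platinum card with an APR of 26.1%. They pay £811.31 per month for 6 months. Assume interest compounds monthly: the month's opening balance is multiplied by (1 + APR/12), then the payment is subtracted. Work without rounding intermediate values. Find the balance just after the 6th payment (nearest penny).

£17,443.94

Monthly rate r = 26.1%/12 = 2.175% = 0.02175.
Each month: B ← B·(1+r) − £811.31.
Month 1: interest £431.72; balance after payment £19,469.41.
Month 2: interest £423.46; balance after payment £19,081.56.
Month 3: interest £415.02; balance after payment £18,685.27.
Month 4: interest £406.40; balance after payment £18,280.36.
Month 5: interest £397.60; balance after payment £17,866.65.
Month 6: interest £388.60; balance after payment £17,443.94.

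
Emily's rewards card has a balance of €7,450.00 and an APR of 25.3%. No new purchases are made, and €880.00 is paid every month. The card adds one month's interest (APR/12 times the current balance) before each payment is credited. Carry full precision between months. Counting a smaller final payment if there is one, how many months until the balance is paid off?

10 months

Monthly rate r = 25.3%/12 = 2.10833% = 0.0210833.
Recurrence: B ← B·(1+r) − €880.00.
Month 1: interest €157.07; balance after payment €6,727.07.
Month 2: interest €141.83; balance after payment €5,988.90.
Closed form: n = −ln(1 − rB₀/P)/ln(1+r) = −ln(0.82151)/ln(1.02108) ≈ 9.423, so the balance reaches zero during payment 10.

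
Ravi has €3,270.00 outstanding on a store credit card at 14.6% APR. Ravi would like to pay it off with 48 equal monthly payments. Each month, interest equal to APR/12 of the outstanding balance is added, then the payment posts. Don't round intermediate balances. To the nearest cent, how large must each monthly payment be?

Monthly rate r = 14.6%/12 = 1.21667% = 0.0121667.
Level-payment amortization: P = B₀·r / (1 − (1+r)^(−n)) = 3270.00·0.0121667 / (1 − 1.01217^(−48)).
Denominator 1 − (1+r)^(−48) = 0.44036802.
P = 39.785 / 0.44036802 ≈ 90.34.

€90.34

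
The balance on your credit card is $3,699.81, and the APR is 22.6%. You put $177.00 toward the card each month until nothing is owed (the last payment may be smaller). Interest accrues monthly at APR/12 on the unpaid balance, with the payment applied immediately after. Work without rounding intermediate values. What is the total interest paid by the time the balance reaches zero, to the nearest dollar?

Monthly rate r = 22.6%/12 = 1.88333% = 0.0188333.
Payoff takes n = ⌈−ln(1 − rB₀/P)/ln(1+r)⌉ = ⌈26.816⌉ = 27 payments; the last is $144.63.
Total paid = 26·$177.00 + $144.63 = $4,746.63.
Total interest = total paid − principal = $4,746.63 − $3,699.81 = $1,046.82.

$1,047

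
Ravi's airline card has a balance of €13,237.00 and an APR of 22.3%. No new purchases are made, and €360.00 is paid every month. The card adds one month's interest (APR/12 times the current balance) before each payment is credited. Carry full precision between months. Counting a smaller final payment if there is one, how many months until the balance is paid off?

Monthly rate r = 22.3%/12 = 1.85833% = 0.0185833.
Recurrence: B ← B·(1+r) − €360.00.
Month 1: interest €245.99; balance after payment €13,122.99.
Month 2: interest €243.87; balance after payment €13,006.86.
Closed form: n = −ln(1 − rB₀/P)/ln(1+r) = −ln(0.3167)/ln(1.01858) ≈ 62.446, so the balance reaches zero during payment 63.

63 months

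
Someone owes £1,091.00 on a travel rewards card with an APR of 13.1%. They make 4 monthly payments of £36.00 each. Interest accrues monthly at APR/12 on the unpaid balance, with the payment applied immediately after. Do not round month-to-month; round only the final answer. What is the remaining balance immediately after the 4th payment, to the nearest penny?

Monthly rate r = 13.1%/12 = 1.09167% = 0.0109167.
Each month: B ← B·(1+r) − £36.00.
Month 1: interest £11.91; balance after payment £1,066.91.
Month 2: interest £11.65; balance after payment £1,042.56.
Month 3: interest £11.38; balance after payment £1,017.94.
Month 4: interest £11.11; balance after payment £993.05.

£993.05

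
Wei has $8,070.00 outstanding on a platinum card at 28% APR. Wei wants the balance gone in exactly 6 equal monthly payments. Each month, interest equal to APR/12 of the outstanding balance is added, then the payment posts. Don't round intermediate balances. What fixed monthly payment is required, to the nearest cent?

Monthly rate r = 28%/12 = 2.33333% = 0.0233333.
Level-payment amortization: P = B₀·r / (1 − (1+r)^(−n)) = 8070.00·0.0233333 / (1 − 1.02333^(−6)).
Denominator 1 − (1+r)^(−6) = 0.129242396.
P = 188.3 / 0.129242396 ≈ 1456.95.

$1,456.95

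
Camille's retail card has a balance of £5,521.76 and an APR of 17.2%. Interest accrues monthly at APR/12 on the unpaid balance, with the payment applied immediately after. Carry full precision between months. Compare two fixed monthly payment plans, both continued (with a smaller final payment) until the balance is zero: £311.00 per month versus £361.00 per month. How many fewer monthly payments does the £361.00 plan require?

Monthly rate r = 17.2%/12 = 1.43333% = 0.0143333.
At £311.00/mo: n = ⌈−ln(1 − rB₀/P)/ln(1+r)⌉ = 21 payments (last £198.28); total interest = total paid − £5,521.76 = £896.52.
At £361.00/mo: 18 payments (last £141.37); total interest £756.61.
Payments saved = 21 − 18 = 3.

3 fewer payments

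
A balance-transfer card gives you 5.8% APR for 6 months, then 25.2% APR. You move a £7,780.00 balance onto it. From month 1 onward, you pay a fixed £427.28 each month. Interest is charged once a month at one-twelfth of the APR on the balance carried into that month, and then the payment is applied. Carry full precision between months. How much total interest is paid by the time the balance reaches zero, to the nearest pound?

Promo months 1–6 at r₀ = 5.8%/12 = 0.00483333; months 7+ at r₁ = 25.2%/12 = 0.021.
After month 6: iterate B ← B·(1+r₀) − £427.28 for 6 months → £5,413.51.
Then at r₁ with £427.28/mo: n₂ = −ln(1 − r₁·B/P)/ln(1+r₁) ≈ 14.88 → 15 more payments.
Total paid = 20·£427.28 + £378.28 = £8,923.88; interest = £8,923.88 − £7,780.00 = £1,143.88.

£1,144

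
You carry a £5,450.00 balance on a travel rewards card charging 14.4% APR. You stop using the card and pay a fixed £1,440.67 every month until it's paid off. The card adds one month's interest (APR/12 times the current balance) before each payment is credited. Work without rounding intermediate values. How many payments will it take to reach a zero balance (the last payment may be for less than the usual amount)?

4 payments

Monthly rate r = 14.4%/12 = 1.2% = 0.012.
Recurrence: B ← B·(1+r) − £1,440.67.
Month 1: interest £65.40; balance after payment £4,074.73.
Month 2: interest £48.90; balance after payment £2,682.96.
Month 3: interest £32.20; balance after payment £1,274.48.
Month 4: interest £15.29; balance after payment £0.00.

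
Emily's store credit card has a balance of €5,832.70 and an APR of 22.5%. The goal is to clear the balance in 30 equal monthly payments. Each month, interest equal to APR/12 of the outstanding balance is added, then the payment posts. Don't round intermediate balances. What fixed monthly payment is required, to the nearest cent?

€255.97

Monthly rate r = 22.5%/12 = 1.875% = 0.01875.
Level-payment amortization: P = B₀·r / (1 − (1+r)^(−n)) = 5832.70·0.01875 / (1 − 1.01875^(−30)).
Denominator 1 − (1+r)^(−30) = 0.427241758.
P = 109.363 / 0.427241758 ≈ 255.97.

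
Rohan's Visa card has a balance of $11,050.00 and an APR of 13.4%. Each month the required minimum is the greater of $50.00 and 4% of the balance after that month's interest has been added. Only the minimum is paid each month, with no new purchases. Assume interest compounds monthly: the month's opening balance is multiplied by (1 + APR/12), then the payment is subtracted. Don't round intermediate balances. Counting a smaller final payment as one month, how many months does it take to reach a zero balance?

103 months

Monthly rate r = 13.4%/12 = 1.11667% = 0.0111667.
While 4% of the post-interest balance exceeds $50.00, each month B ← (B·(1+r))·(1 − 0.04), i.e. B shrinks by the factor (1+r)·0.96 = 0.97072.
This holds for months 1–74. Entering month 75 the balance is $1,225.51; 4% of the post-interest balance is now below $50.00, so the flat $50.00 minimum applies from here.
From month 75 a fixed $50.00 at rate r clears $1,225.51 in 29 more payments. Total: 74 + 29 = 103 months.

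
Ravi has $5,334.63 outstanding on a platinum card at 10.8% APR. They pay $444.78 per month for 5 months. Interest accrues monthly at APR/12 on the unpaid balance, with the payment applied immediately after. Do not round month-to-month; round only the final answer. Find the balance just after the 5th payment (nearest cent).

$3,314.76

Monthly rate r = 10.8%/12 = 0.9% = 0.009.
Each month: B ← B·(1+r) − $444.78.
Month 1: interest $48.01; balance after payment $4,937.86.
Month 2: interest $44.44; balance after payment $4,537.52.
Month 3: interest $40.84; balance after payment $4,133.58.
Month 4: interest $37.20; balance after payment $3,726.00.
Month 5: interest $33.53; balance after payment $3,314.76.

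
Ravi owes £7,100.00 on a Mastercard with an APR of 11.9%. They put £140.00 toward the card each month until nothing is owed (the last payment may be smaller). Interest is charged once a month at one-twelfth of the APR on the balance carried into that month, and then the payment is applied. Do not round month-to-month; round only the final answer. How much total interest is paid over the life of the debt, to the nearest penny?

£2,817.15

Monthly rate r = 11.9%/12 = 0.991667% = 0.00991667.
Payoff takes n = ⌈−ln(1 − rB₀/P)/ln(1+r)⌉ = ⌈70.836⌉ = 71 payments; the last is £117.15.
Total paid = 70·£140.00 + £117.15 = £9,917.15.
Total interest = total paid − principal = £9,917.15 − £7,100.00 = £2,817.15.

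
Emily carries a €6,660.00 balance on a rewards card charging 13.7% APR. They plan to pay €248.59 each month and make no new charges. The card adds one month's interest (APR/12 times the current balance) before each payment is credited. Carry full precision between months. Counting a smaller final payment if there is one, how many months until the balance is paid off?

33 payments

Monthly rate r = 13.7%/12 = 1.14167% = 0.0114167.
Recurrence: B ← B·(1+r) − €248.59.
Month 1: interest €76.03; balance after payment €6,487.44.
Month 2: interest €74.06; balance after payment €6,312.92.
Closed form: n = −ln(1 − rB₀/P)/ln(1+r) = −ln(0.69413)/ln(1.01142) ≈ 32.161, so the balance reaches zero during payment 33.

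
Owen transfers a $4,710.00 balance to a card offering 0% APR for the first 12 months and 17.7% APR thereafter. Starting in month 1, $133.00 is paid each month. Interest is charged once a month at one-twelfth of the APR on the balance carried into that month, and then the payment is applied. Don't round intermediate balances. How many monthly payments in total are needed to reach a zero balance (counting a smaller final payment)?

41 payments

Promo months 1–12 at r₀ = 0%/12 = 0; months 13+ at r₁ = 17.7%/12 = 0.01475.
After month 12 (no interest yet): B = $4,710.00 − 12·$133.00 = $3,114.00.
Then at r₁ with $133.00/mo: n₂ = −ln(1 − r₁·B/P)/ln(1+r₁) ≈ 28.93 → 29 more payments.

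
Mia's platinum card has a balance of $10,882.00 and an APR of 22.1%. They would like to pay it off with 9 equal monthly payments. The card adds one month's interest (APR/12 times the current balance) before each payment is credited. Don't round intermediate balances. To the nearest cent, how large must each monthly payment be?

Monthly rate r = 22.1%/12 = 1.84167% = 0.0184167.
Level-payment amortization: P = B₀·r / (1 − (1+r)^(−n)) = 10882.00·0.0184167 / (1 − 1.01842^(−9)).
Denominator 1 − (1+r)^(−9) = 0.151463521.
P = 200.41 / 0.151463521 ≈ 1323.16.

$1,323.16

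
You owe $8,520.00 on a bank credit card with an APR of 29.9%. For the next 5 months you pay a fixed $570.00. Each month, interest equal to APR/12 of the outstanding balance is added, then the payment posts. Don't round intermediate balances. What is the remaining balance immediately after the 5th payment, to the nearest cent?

Monthly rate r = 29.9%/12 = 2.49167% = 0.0249167.
Each month: B ← B·(1+r) − $570.00.
Month 1: interest $212.29; balance after payment $8,162.29.
Month 2: interest $203.38; balance after payment $7,795.67.
Month 3: interest $194.24; balance after payment $7,419.91.
Month 4: interest $184.88; balance after payment $7,034.79.
Month 5: interest $175.28; balance after payment $6,640.07.

$6,640.07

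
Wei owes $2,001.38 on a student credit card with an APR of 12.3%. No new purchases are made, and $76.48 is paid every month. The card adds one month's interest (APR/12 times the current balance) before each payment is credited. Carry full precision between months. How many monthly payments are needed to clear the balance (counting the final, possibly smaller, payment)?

31 months

Monthly rate r = 12.3%/12 = 1.025% = 0.01025.
Recurrence: B ← B·(1+r) − $76.48.
Month 1: interest $20.51; balance after payment $1,945.41.
Month 2: interest $19.94; balance after payment $1,888.87.
Closed form: n = −ln(1 − rB₀/P)/ln(1+r) = −ln(0.73177)/ln(1.01025) ≈ 30.623, so the balance reaches zero during payment 31.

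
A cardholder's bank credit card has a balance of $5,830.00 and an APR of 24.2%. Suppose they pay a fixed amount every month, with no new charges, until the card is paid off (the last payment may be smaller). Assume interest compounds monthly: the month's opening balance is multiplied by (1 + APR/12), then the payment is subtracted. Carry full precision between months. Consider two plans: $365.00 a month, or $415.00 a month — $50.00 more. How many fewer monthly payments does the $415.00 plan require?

3 fewer payments

Monthly rate r = 24.2%/12 = 2.01667% = 0.0201667.
At $365.00/mo: n = ⌈−ln(1 − rB₀/P)/ln(1+r)⌉ = 20 payments (last $173.15); total interest = total paid − $5,830.00 = $1,278.15.
At $415.00/mo: 17 payments (last $284.59); total interest $1,094.59.
Payments saved = 20 − 17 = 3.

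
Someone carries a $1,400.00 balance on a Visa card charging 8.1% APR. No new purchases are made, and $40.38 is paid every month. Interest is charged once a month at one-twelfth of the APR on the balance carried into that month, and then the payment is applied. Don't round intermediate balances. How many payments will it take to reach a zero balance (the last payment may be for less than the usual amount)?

Monthly rate r = 8.1%/12 = 0.675% = 0.00675.
Recurrence: B ← B·(1+r) − $40.38.
Month 1: interest $9.45; balance after payment $1,369.07.
Month 2: interest $9.24; balance after payment $1,337.93.
Closed form: n = −ln(1 − rB₀/P)/ln(1+r) = −ln(0.76597)/ln(1.00675) ≈ 39.631, so the balance reaches zero during payment 40.

40 payments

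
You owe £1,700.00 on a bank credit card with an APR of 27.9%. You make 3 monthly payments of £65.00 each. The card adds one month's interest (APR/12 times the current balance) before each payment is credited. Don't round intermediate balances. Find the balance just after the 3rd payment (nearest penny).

£1,621.78

Monthly rate r = 27.9%/12 = 2.325% = 0.02325.
Each month: B ← B·(1+r) − £65.00.
Month 1: interest £39.52; balance after payment £1,674.53.
Month 2: interest £38.93; balance after payment £1,648.46.
Month 3: interest £38.33; balance after payment £1,621.78.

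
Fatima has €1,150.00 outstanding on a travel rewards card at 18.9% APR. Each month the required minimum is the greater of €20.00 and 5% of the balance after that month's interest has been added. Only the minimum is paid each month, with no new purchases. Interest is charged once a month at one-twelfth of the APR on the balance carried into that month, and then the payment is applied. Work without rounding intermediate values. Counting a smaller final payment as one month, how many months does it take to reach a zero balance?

54 months

Monthly rate r = 18.9%/12 = 1.575% = 0.01575.
While 5% of the post-interest balance exceeds €20.00, each month B ← (B·(1+r))·(1 − 0.05), i.e. B shrinks by the factor (1+r)·0.95 = 0.96496.
This holds for months 1–31. Entering month 32 the balance is €380.65; 5% of the post-interest balance is now below €20.00, so the flat €20.00 minimum applies from here.
From month 32 a fixed €20.00 at rate r clears €380.65 in 23 more payments. Total: 31 + 23 = 54 months.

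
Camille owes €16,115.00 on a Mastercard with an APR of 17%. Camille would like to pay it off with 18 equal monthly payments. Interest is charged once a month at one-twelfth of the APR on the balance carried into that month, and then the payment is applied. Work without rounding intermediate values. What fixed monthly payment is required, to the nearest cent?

€1,020.56

Monthly rate r = 17%/12 = 1.41667% = 0.0141667.
Level-payment amortization: P = B₀·r / (1 − (1+r)^(−n)) = 16115.00·0.0141667 / (1 − 1.01417^(−18)).
Denominator 1 − (1+r)^(−18) = 0.223695648.
P = 228.296 / 0.223695648 ≈ 1020.56.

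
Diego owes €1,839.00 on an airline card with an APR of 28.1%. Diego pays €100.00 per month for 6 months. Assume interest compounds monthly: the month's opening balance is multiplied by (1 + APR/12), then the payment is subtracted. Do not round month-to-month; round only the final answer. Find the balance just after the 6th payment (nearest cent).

Monthly rate r = 28.1%/12 = 2.34167% = 0.0234167.
Each month: B ← B·(1+r) − €100.00.
Month 1: interest €43.06; balance after payment €1,782.06.
Month 2: interest €41.73; balance after payment €1,723.79.
Month 3: interest €40.37; balance after payment €1,664.16.
Month 4: interest €38.97; balance after payment €1,603.13.
Month 5: interest €37.54; balance after payment €1,540.67.
Month 6: interest €36.08; balance after payment €1,476.74.

€1,476.74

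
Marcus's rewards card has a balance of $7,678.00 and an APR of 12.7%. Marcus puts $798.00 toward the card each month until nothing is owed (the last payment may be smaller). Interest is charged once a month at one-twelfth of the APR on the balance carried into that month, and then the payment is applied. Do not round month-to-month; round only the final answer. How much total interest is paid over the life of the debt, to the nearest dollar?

Monthly rate r = 12.7%/12 = 1.05833% = 0.0105833.
Payoff takes n = ⌈−ln(1 − rB₀/P)/ln(1+r)⌉ = ⌈10.201⌉ = 11 payments; the last is $161.11.
Total paid = 10·$798.00 + $161.11 = $8,141.11.
Total interest = total paid − principal = $8,141.11 − $7,678.00 = $463.11.

$463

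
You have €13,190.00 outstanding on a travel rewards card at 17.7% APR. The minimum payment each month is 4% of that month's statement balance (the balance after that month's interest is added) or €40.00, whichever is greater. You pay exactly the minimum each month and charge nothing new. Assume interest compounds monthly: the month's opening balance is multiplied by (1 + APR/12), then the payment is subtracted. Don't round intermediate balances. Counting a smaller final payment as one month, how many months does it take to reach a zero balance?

130 months

Monthly rate r = 17.7%/12 = 1.475% = 0.01475.
While 4% of the post-interest balance exceeds €40.00, each month B ← (B·(1+r))·(1 − 0.04), i.e. B shrinks by the factor (1+r)·0.96 = 0.97416.
This holds for months 1–100. Entering month 101 the balance is €962.22; 4% of the post-interest balance is now below €40.00, so the flat €40.00 minimum applies from here.
From month 101 a fixed €40.00 at rate r clears €962.22 in 30 more payments. Total: 100 + 30 = 130 months.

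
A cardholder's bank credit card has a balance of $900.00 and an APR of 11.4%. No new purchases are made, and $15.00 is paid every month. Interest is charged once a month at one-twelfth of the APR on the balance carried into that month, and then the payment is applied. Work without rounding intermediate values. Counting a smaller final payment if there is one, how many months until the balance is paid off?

Monthly rate r = 11.4%/12 = 0.95% = 0.0095.
Recurrence: B ← B·(1+r) − $15.00.
Month 1: interest $8.55; balance after payment $893.55.
Month 2: interest $8.49; balance after payment $887.04.
Closed form: n = −ln(1 − rB₀/P)/ln(1+r) = −ln(0.43)/ln(1.0095) ≈ 89.260, so the balance reaches zero during payment 90.

90 months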